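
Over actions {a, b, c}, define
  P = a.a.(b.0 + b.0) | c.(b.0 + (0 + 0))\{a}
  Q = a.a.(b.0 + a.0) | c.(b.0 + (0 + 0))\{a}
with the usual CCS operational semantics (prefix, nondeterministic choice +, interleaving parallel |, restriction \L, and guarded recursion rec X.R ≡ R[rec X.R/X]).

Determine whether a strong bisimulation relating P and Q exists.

P's transition system — 12 states:
  m0 = a.a.(b.0 + b.0) | c.(b.0 + (0 + 0))\{a} :: —a→ m1, —c→ m2
  m1 = a.(b.0 + b.0) | c.(b.0 + (0 + 0))\{a} :: —a→ m3, —c→ m4
  m2 = a.a.(b.0 + b.0) | (b.0 + (0 + 0))\{a} :: —a→ m4, —b→ m5
  m3 = (b.0 + b.0) | c.(b.0 + (0 + 0))\{a} :: —b→ m6, —c→ m7
  m4 = a.(b.0 + b.0) | (b.0 + (0 + 0))\{a} :: —a→ m7, —b→ m8
  m5 = a.a.(b.0 + b.0) | 0\{a} :: —a→ m8
  m6 = 0 | c.(b.0 + (0 + 0))\{a} :: —c→ m9
  m7 = (b.0 + b.0) | (b.0 + (0 + 0))\{a} :: —b→ m10, —b→ m9
  m8 = a.(b.0 + b.0) | 0\{a} :: —a→ m10
  m9 = 0 | (b.0 + (0 + 0))\{a} :: —b→ m11
  m10 = (b.0 + b.0) | 0\{a} :: —b→ m11
  m11 = 0 | 0\{a} :: ∅
Q's transition system — 12 states:
  n0 = a.a.(b.0 + a.0) | c.(b.0 + (0 + 0))\{a} :: —a→ n1, —c→ n2
  n1 = a.(b.0 + a.0) | c.(b.0 + (0 + 0))\{a} :: —a→ n3, —c→ n4
  n2 = a.a.(b.0 + a.0) | (b.0 + (0 + 0))\{a} :: —a→ n4, —b→ n5
  n3 = (b.0 + a.0) | c.(b.0 + (0 + 0))\{a} :: —a→ n6, —b→ n6, —c→ n7
  n4 = a.(b.0 + a.0) | (b.0 + (0 + 0))\{a} :: —a→ n7, —b→ n8
  n5 = a.a.(b.0 + a.0) | 0\{a} :: —a→ n8
  n6 = 0 | c.(b.0 + (0 + 0))\{a} :: —c→ n9
  n7 = (b.0 + a.0) | (b.0 + (0 + 0))\{a} :: —a→ n9, —b→ n10, —b→ n9
  n8 = a.(b.0 + a.0) | 0\{a} :: —a→ n10
  n9 = 0 | (b.0 + (0 + 0))\{a} :: —b→ n11
  n10 = (b.0 + a.0) | 0\{a} :: —a→ n11, —b→ n11
  n11 = 0 | 0\{a} :: ∅
Coarsest stable partition (strong bisimilarity classes):
  B0 = {m0}
  B1 = {m2}
  B2 = {m4}
  B3 = {m7}
  B4 = {m10, m9, n9}
  B5 = {m11, n11}
  B6 = {m8}
  B7 = {m5}
  B8 = {m1}
  B9 = {m3}
  B10 = {m6, n6}
  B11 = {n0}
  B12 = {n2}
  B13 = {n5}
  B14 = {n8}
  B15 = {n10}
  B16 = {n4}
  B17 = {n7}
  B18 = {n1}
  B19 = {n3}
m0 ∈ B0, n0 ∈ B11 → different blocks

P ≁ Q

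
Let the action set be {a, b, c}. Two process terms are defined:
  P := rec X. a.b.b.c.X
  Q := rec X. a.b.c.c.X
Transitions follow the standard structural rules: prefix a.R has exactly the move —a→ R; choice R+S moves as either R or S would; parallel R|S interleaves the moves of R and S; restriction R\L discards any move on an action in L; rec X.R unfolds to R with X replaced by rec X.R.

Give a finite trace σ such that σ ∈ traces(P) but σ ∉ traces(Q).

LTS(P): 4 reachable states
  p0 = rec X. a.b.b.c.X → =a=> p1
  p1 = b.b.c.(rec X. a.b.b.c.X) → =b=> p2
  p2 = b.c.(rec X. a.b.b.c.X) → =b=> p3
  p3 = c.(rec X. a.b.b.c.X) → =c=> p0
LTS(Q): 4 reachable states
  q0 = rec X. a.b.c.c.X → =a=> q1
  q1 = b.c.c.(rec X. a.b.c.c.X) → =b=> q2
  q2 = c.c.(rec X. a.b.c.c.X) → =c=> q3
  q3 = c.(rec X. a.b.c.c.X) → =c=> q0
Trace ⟨abb⟩ through P, begin at {p0}:
  step 1 (a): {p1}
  step 2 (b): {p2}
  step 3 (b): {p3}
  P completes σ.
Trace ⟨abb⟩ through Q, begin at {q0}:
  step 1 (a): {q1}
  step 2 (b): {q2}
  step 3 (b): ∅ (Q stuck)

abb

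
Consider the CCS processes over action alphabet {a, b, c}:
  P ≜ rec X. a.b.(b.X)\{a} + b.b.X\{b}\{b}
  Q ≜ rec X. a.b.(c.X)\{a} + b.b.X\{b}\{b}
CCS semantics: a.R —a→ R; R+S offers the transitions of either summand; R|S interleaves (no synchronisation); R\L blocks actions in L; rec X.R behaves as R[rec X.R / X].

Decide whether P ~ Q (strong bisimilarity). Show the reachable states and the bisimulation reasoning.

not bisimilar

Reachable graph of P (9 states):
  u0 = rec X. a.b.(b.X)\{a} + b.b.X\{b}\{b} ⊢ --a--▸ u1, --b--▸ u2
  u1 = b.(b.(rec X. a.b.(b.X)\{a} + b.b.X\{b}\{b}))\{a} ⊢ --b--▸ u3
  u2 = b.(rec X. a.b.(b.X)\{a} + b.b.X\{b}\{b})\{b}\{b} ⊢ --b--▸ u4
  u3 = (b.(rec X. a.b.(b.X)\{a} + b.b.X\{b}\{b}))\{a} ⊢ --b--▸ u5
  u4 = (rec X. a.b.(b.X)\{a} + b.b.X\{b}\{b})\{b}\{b} ⊢ --a--▸ u6
  u5 = (rec X. a.b.(b.X)\{a} + b.b.X\{b}\{b})\{a} ⊢ --b--▸ u7
  u6 = (b.(b.(rec X. a.b.(b.X)\{a} + b.b.X\{b}\{b}))\{a})\{b}\{b} ⊢ ∅
  u7 = (b.(rec X. a.b.(b.X)\{a} + b.b.X\{b}\{b})\{b}\{b})\{a} ⊢ --b--▸ u8
  u8 = (rec X. a.b.(b.X)\{a} + b.b.X\{b}\{b})\{b}\{b}\{a} ⊢ ∅
Reachable graph of Q (9 states):
  v0 = rec X. a.b.(c.X)\{a} + b.b.X\{b}\{b} ⊢ --a--▸ v1, --b--▸ v2
  v1 = b.(c.(rec X. a.b.(c.X)\{a} + b.b.X\{b}\{b}))\{a} ⊢ --b--▸ v3
  v2 = b.(rec X. a.b.(c.X)\{a} + b.b.X\{b}\{b})\{b}\{b} ⊢ --b--▸ v4
  v3 = (c.(rec X. a.b.(c.X)\{a} + b.b.X\{b}\{b}))\{a} ⊢ --c--▸ v5
  v4 = (rec X. a.b.(c.X)\{a} + b.b.X\{b}\{b})\{b}\{b} ⊢ --a--▸ v6
  v5 = (rec X. a.b.(c.X)\{a} + b.b.X\{b}\{b})\{a} ⊢ --b--▸ v7
  v6 = (b.(c.(rec X. a.b.(c.X)\{a} + b.b.X\{b}\{b}))\{a})\{b}\{b} ⊢ ∅
  v7 = (b.(rec X. a.b.(c.X)\{a} + b.b.X\{b}\{b})\{b}\{b})\{a} ⊢ --b--▸ v8
  v8 = (rec X. a.b.(c.X)\{a} + b.b.X\{b}\{b})\{b}\{b}\{a} ⊢ ∅
Bisimilarity quotient blocks:
  B0 = {u0}
  B1 = {u2, v2}
  B2 = {u4, v4}
  B3 = {u6, u8, v6, v8}
  B4 = {u1}
  B5 = {u3}
  B6 = {u5, v5}
  B7 = {u7, v7}
  B8 = {v0}
  B9 = {v1}
  B10 = {v3}
u0 ∈ B0, v0 ∈ B8 → different blocks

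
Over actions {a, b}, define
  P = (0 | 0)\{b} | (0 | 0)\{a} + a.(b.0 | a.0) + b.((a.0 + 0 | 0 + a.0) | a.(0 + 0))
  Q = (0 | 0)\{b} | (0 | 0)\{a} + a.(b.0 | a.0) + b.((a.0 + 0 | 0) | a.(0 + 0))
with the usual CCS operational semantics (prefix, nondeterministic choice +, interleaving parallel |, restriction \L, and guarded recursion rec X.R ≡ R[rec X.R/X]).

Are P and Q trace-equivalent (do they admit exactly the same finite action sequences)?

YES

LTS(P): 9 reachable states
  p0 = (0 | 0)\{b} | (0 | 0)\{a} + a.(b.0 | a.0) + b.((a.0 + 0 | 0 + a.0) | a.(0 + 0)) has moves ··a··> p1, ··b··> p2
  p1 = b.0 | a.0 has moves ··a··> p3, ··b··> p4
  p2 = (a.0 + 0 | 0 + a.0) | a.(0 + 0) has moves ··a··> p5, ··a··> p6
  p3 = b.0 | 0 has moves ··b··> p7
  p4 = 0 | a.0 has moves ··a··> p7
  p5 = (a.0 + 0 | 0 + a.0) | (0 + 0) has moves ··a··> p8
  p6 = 0 | a.(0 + 0) has moves ··a··> p8
  p7 = 0 | 0 has moves ·
  p8 = 0 | (0 + 0) has moves ·
LTS(Q): 9 reachable states
  q0 = (0 | 0)\{b} | (0 | 0)\{a} + a.(b.0 | a.0) + b.((a.0 + 0 | 0) | a.(0 + 0)) has moves ··a··> q1, ··b··> q2
  q1 = b.0 | a.0 has moves ··a··> q3, ··b··> q4
  q2 = (a.0 + 0 | 0) | a.(0 + 0) has moves ··a··> q5, ··a··> q6
  q3 = b.0 | 0 has moves ··b··> q7
  q4 = 0 | a.0 has moves ··a··> q7
  q5 = (a.0 + 0 | 0) | (0 + 0) has moves ··a··> q8
  q6 = 0 | a.(0 + 0) has moves ··a··> q8
  q7 = 0 | 0 has moves ·
  q8 = 0 | (0 + 0) has moves ·
Bisimilarity quotient blocks:
  B0 = {p0, q0}
  B1 = {p1, q1}
  B2 = {p4, p5, p6, q4, q5, q6}
  B3 = {p7, p8, q7, q8}
  B4 = {p3, q3}
  B5 = {p2, q2}
p0 ∈ B0, q0 ∈ B0 → same block
Bisimilar ⇒ trace-equivalent.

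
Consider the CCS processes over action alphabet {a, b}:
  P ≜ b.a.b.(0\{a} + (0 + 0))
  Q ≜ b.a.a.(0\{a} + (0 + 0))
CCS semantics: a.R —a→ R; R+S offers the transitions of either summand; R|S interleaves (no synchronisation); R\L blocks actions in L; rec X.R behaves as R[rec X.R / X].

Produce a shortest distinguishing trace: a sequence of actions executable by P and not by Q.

Reachable graph of P (4 states):
  m0 = b.a.b.(0\{a} + (0 + 0)) has moves ··b··> m1
  m1 = a.b.(0\{a} + (0 + 0)) has moves ··a··> m2
  m2 = b.(0\{a} + (0 + 0)) has moves ··b··> m3
  m3 = 0\{a} + (0 + 0) has moves ·
Reachable graph of Q (4 states):
  n0 = b.a.a.(0\{a} + (0 + 0)) has moves ··b··> n1
  n1 = a.a.(0\{a} + (0 + 0)) has moves ··a··> n2
  n2 = a.(0\{a} + (0 + 0)) has moves ··a··> n3
  n3 = 0\{a} + (0 + 0) has moves ·
Run σ = ⟨bab⟩ on P: start {m0}
  after b @ step 1: {m1}
  after a @ step 2: {m2}
  after b @ step 3: {m3}
  — P admits the full trace.
Run σ = ⟨bab⟩ on Q: start {n0}
  after b @ step 1: {n1}
  after a @ step 2: {n2}
  after b @ step 3: no successor for Q

bab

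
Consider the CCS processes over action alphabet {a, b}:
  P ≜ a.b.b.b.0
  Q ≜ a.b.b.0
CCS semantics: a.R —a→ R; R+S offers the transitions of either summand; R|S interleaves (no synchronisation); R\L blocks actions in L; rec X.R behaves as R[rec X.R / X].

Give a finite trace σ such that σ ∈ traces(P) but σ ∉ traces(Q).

LTS(P): 5 reachable states
  u0 = a.b.b.b.0 → —a→ u1
  u1 = b.b.b.0 → —b→ u2
  u2 = b.b.0 → —b→ u3
  u3 = b.0 → —b→ u4
  u4 = 0 → deadlocked
LTS(Q): 4 reachable states
  v0 = a.b.b.0 → —a→ v1
  v1 = b.b.0 → —b→ v2
  v2 = b.0 → —b→ v3
  v3 = 0 → deadlocked
Run σ = ⟨abbb⟩ on P: start {u0}
  after a @ step 1: {u1}
  after b @ step 2: {u2}
  after b @ step 3: {u3}
  after b @ step 4: {u4}
  — P admits the full trace.
Run σ = ⟨abbb⟩ on Q: start {v0}
  after a @ step 1: {v1}
  after b @ step 2: {v2}
  after b @ step 3: {v3}
  after b @ step 4: no successor for Q

abbb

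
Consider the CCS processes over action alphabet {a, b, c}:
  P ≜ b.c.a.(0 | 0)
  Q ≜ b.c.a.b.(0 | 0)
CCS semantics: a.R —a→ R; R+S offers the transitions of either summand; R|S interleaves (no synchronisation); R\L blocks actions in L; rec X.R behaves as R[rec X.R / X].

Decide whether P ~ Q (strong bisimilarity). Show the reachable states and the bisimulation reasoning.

Reachable graph of P (4 states):
  p0 = b.c.a.(0 | 0) ⊢ --b--▸ p1
  p1 = c.a.(0 | 0) ⊢ --c--▸ p2
  p2 = a.(0 | 0) ⊢ --a--▸ p3
  p3 = 0 | 0 ⊢ ∅
Reachable graph of Q (5 states):
  q0 = b.c.a.b.(0 | 0) ⊢ --b--▸ q1
  q1 = c.a.b.(0 | 0) ⊢ --c--▸ q2
  q2 = a.b.(0 | 0) ⊢ --a--▸ q3
  q3 = b.(0 | 0) ⊢ --b--▸ q4
  q4 = 0 | 0 ⊢ ∅
Partition-refinement fixed point:
  B0 = {p0}
  B1 = {p1}
  B2 = {p2}
  B3 = {p3, q4}
  B4 = {q0}
  B5 = {q1}
  B6 = {q2}
  B7 = {q3}
p0 ∈ B0, q0 ∈ B4 → different blocks

not bisimilar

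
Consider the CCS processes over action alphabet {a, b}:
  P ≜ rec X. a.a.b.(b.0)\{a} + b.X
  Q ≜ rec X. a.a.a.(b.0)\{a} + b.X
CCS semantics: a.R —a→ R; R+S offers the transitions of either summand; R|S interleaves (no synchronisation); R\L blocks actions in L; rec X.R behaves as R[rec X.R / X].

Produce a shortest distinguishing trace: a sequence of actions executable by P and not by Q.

LTS(P): 5 reachable states
  m0 = rec X. a.a.b.(b.0)\{a} + b.X has moves --a--▸ m1, --b--▸ m0
  m1 = a.b.(b.0)\{a} has moves --a--▸ m2
  m2 = b.(b.0)\{a} has moves --b--▸ m3
  m3 = (b.0)\{a} has moves --b--▸ m4
  m4 = 0\{a} has moves ·
LTS(Q): 5 reachable states
  n0 = rec X. a.a.a.(b.0)\{a} + b.X has moves --a--▸ n1, --b--▸ n0
  n1 = a.a.(b.0)\{a} has moves --a--▸ n2
  n2 = a.(b.0)\{a} has moves --a--▸ n3
  n3 = (b.0)\{a} has moves --b--▸ n4
  n4 = 0\{a} has moves ·
Executing aab from P (initial set {m0}):
  [1] a ⇒ {m1}
  [2] a ⇒ {m2}
  [3] b ⇒ {m3}
  P completes σ.
Executing aab from Q (initial set {n0}):
  [1] a ⇒ {n1}
  [2] a ⇒ {n2}
  [3] b ⇒ no successor for Q

aab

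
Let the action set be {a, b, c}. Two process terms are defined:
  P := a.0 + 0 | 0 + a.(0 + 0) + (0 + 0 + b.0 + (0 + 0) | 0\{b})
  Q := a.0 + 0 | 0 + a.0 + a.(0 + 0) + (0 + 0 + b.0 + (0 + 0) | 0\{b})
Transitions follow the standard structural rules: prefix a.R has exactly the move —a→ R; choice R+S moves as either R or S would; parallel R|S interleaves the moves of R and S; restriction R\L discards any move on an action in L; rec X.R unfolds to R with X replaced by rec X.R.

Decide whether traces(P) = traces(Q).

traces(P) = traces(Q)

P's transition system — 3 states:
  u0 = a.0 + 0 | 0 + a.(0 + 0) + (0 + 0 + b.0 + (0 + 0) | 0\{b}) ⊢ --a--▸ u1, --a--▸ u2, --b--▸ u1
  u1 = 0 ⊢ ∅
  u2 = 0 + 0 ⊢ ∅
Q's transition system — 3 states:
  v0 = a.0 + 0 | 0 + a.0 + a.(0 + 0) + (0 + 0 + b.0 + (0 + 0) | 0\{b}) ⊢ --a--▸ v1, --a--▸ v2, --b--▸ v1
  v1 = 0 ⊢ ∅
  v2 = 0 + 0 ⊢ ∅
Coarsest stable partition (strong bisimilarity classes):
  B0 = {u0, v0}
  B1 = {u1, u2, v1, v2}
u0 ∈ B0, v0 ∈ B0 → same block
Bisimilar ⇒ trace-equivalent.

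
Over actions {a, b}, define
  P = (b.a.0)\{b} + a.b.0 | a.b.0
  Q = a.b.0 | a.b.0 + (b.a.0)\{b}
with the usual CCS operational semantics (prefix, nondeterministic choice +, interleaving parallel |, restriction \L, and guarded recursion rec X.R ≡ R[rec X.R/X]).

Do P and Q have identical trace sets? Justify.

YES

Reachable graph of P (9 states):
  p0 = (b.a.0)\{b} + a.b.0 | a.b.0 | =a=> p1, =a=> p2
  p1 = a.b.0 | b.0 | =a=> p3, =b=> p4
  p2 = b.0 | a.b.0 | =a=> p3, =b=> p5
  p3 = b.0 | b.0 | =b=> p6, =b=> p7
  p4 = a.b.0 | 0 | =a=> p7
  p5 = 0 | a.b.0 | =a=> p6
  p6 = 0 | b.0 | =b=> p8
  p7 = b.0 | 0 | =b=> p8
  p8 = 0 | 0 | deadlocked
Reachable graph of Q (9 states):
  q0 = a.b.0 | a.b.0 + (b.a.0)\{b} | =a=> q1, =a=> q2
  q1 = a.b.0 | b.0 | =a=> q3, =b=> q4
  q2 = b.0 | a.b.0 | =a=> q3, =b=> q5
  q3 = b.0 | b.0 | =b=> q6, =b=> q7
  q4 = a.b.0 | 0 | =a=> q7
  q5 = 0 | a.b.0 | =a=> q6
  q6 = 0 | b.0 | =b=> q8
  q7 = b.0 | 0 | =b=> q8
  q8 = 0 | 0 | deadlocked
Coarsest stable partition (strong bisimilarity classes):
  B0 = {p0, q0}
  B1 = {p1, p2, q1, q2}
  B2 = {p3, q3}
  B3 = {p6, p7, q6, q7}
  B4 = {p8, q8}
  B5 = {p4, p5, q4, q5}
p0 ∈ B0, q0 ∈ B0 → same block
Bisimilar ⇒ trace-equivalent.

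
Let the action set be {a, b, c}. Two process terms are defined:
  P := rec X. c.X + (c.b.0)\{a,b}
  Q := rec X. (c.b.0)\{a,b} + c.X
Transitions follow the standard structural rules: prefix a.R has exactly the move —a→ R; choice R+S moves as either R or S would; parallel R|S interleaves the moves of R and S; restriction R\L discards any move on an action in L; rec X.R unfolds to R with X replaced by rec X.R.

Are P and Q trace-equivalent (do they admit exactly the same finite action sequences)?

LTS(P): 2 reachable states
  m0 = rec X. c.X + (c.b.0)\{a,b} :: =c=> m0, =c=> m1
  m1 = (b.0)\{a,b} :: ∅
LTS(Q): 2 reachable states
  n0 = rec X. (c.b.0)\{a,b} + c.X :: =c=> n0, =c=> n1
  n1 = (b.0)\{a,b} :: ∅
Bisimilarity quotient blocks:
  B0 = {m0, n0}
  B1 = {m1, n1}
m0 ∈ B0, n0 ∈ B0 → same block
Bisimilar ⇒ trace-equivalent.

trace-equivalent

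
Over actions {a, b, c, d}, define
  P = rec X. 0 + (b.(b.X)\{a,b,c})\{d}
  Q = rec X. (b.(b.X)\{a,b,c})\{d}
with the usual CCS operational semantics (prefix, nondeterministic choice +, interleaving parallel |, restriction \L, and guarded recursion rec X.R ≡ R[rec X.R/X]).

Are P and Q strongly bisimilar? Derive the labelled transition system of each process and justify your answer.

Reachable graph of P (2 states):
  p0 = rec X. 0 + (b.(b.X)\{a,b,c})\{d} → --b--▸ p1
  p1 = (b.(rec X. 0 + (b.(b.X)\{a,b,c})\{d}))\{a,b,c}\{d} → ∅
Reachable graph of Q (2 states):
  q0 = rec X. (b.(b.X)\{a,b,c})\{d} → --b--▸ q1
  q1 = (b.(rec X. (b.(b.X)\{a,b,c})\{d}))\{a,b,c}\{d} → ∅
Bisimilarity quotient blocks:
  B0 = {p0, q0}
  B1 = {p1, q1}
p0 ∈ B0, q0 ∈ B0 → same block

bisimilar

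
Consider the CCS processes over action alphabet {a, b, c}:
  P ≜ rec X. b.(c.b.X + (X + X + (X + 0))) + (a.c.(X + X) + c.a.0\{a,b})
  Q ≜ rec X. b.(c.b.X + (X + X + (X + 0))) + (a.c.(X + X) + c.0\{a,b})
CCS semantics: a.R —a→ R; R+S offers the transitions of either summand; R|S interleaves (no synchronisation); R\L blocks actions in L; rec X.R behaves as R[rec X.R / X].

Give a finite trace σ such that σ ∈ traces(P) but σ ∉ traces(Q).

LTS(P): 7 reachable states
  m0 = rec X. b.(c.b.X + (X + X + (X + 0))) + (a.c.(X + X) + c.a.0\{a,b}) has moves ··a··> m1, ··b··> m2, ··c··> m3
  m1 = c.((rec X. b.(c.b.X + (X + X + (X + 0))) + (a.c.(X + X) + c.a.0\{a,b})) + (rec X. b.(c.b.X + (X + X + (X + 0))) + (a.c.(X + X) + c.a.0\{a,b}))) has moves ··c··> m4
  m2 = c.b.(rec X. b.(c.b.X + (X + X + (X + 0))) + (a.c.(X + X) + c.a.0\{a,b})) + ((rec X. b.(c.b.X + (X + X + (X + 0))) + (a.c.(X + X) + c.a.0\{a,b})) + (rec X. b.(c.b.X + (X + X + (X + 0))) + (a.c.(X + X) + c.a.0\{a,b})) + ((rec X. b.(c.b.X + (X + X + (X + 0))) + (a.c.(X + X) + c.a.0\{a,b})) + 0)) has moves ··a··> m1, ··b··> m2, ··c··> m3, ··c··> m5
  m3 = a.0\{a,b} has moves ··a··> m6
  m4 = (rec X. b.(c.b.X + (X + X + (X + 0))) + (a.c.(X + X) + c.a.0\{a,b})) + (rec X. b.(c.b.X + (X + X + (X + 0))) + (a.c.(X + X) + c.a.0\{a,b})) has moves ··a··> m1, ··b··> m2, ··c··> m3
  m5 = b.(rec X. b.(c.b.X + (X + X + (X + 0))) + (a.c.(X + X) + c.a.0\{a,b})) has moves ··b··> m0
  m6 = 0\{a,b} has moves ∅
LTS(Q): 6 reachable states
  n0 = rec X. b.(c.b.X + (X + X + (X + 0))) + (a.c.(X + X) + c.0\{a,b}) has moves ··a··> n1, ··b··> n2, ··c··> n3
  n1 = c.((rec X. b.(c.b.X + (X + X + (X + 0))) + (a.c.(X + X) + c.0\{a,b})) + (rec X. b.(c.b.X + (X + X + (X + 0))) + (a.c.(X + X) + c.0\{a,b}))) has moves ··c··> n4
  n2 = c.b.(rec X. b.(c.b.X + (X + X + (X + 0))) + (a.c.(X + X) + c.0\{a,b})) + ((rec X. b.(c.b.X + (X + X + (X + 0))) + (a.c.(X + X) + c.0\{a,b})) + (rec X. b.(c.b.X + (X + X + (X + 0))) + (a.c.(X + X) + c.0\{a,b})) + ((rec X. b.(c.b.X + (X + X + (X + 0))) + (a.c.(X + X) + c.0\{a,b})) + 0)) has moves ··a··> n1, ··b··> n2, ··c··> n3, ··c··> n5
  n3 = 0\{a,b} has moves ∅
  n4 = (rec X. b.(c.b.X + (X + X + (X + 0))) + (a.c.(X + X) + c.0\{a,b})) + (rec X. b.(c.b.X + (X + X + (X + 0))) + (a.c.(X + X) + c.0\{a,b})) has moves ··a··> n1, ··b··> n2, ··c··> n3
  n5 = b.(rec X. b.(c.b.X + (X + X + (X + 0))) + (a.c.(X + X) + c.0\{a,b})) has moves ··b··> n0
Trace ⟨ca⟩ through P, begin at {m0}:
  after c @ step 1: {m3}
  after a @ step 2: {m6}
  ✓ P
Trace ⟨ca⟩ through Q, begin at {n0}:
  after c @ step 1: {n3}
  after a @ step 2: ∅  — Q cannot continue

ca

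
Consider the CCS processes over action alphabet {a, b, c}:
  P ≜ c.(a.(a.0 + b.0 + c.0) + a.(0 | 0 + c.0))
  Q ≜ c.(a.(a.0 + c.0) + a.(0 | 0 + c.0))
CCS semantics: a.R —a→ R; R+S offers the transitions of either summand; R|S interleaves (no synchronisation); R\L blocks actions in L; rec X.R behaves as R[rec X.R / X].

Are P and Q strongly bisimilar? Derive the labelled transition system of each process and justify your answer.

LTS(P): 5 reachable states
  s0 = c.(a.(a.0 + b.0 + c.0) + a.(0 | 0 + c.0)) ⊢ =c=> s1
  s1 = a.(a.0 + b.0 + c.0) + a.(0 | 0 + c.0) ⊢ =a=> s2, =a=> s3
  s2 = 0 | 0 + c.0 ⊢ =c=> s4
  s3 = a.0 + b.0 + c.0 ⊢ =a=> s4, =b=> s4, =c=> s4
  s4 = 0 ⊢ (no moves)
LTS(Q): 5 reachable states
  t0 = c.(a.(a.0 + c.0) + a.(0 | 0 + c.0)) ⊢ =c=> t1
  t1 = a.(a.0 + c.0) + a.(0 | 0 + c.0) ⊢ =a=> t2, =a=> t3
  t2 = 0 | 0 + c.0 ⊢ =c=> t4
  t3 = a.0 + c.0 ⊢ =a=> t4, =c=> t4
  t4 = 0 ⊢ (no moves)
Partition-refinement fixed point:
  B0 = {s0}
  B1 = {s1}
  B2 = {s3}
  B3 = {s4, t4}
  B4 = {s2, t2}
  B5 = {t0}
  B6 = {t1}
  B7 = {t3}
s0 ∈ B0, t0 ∈ B5 → different blocks

P ≁ Q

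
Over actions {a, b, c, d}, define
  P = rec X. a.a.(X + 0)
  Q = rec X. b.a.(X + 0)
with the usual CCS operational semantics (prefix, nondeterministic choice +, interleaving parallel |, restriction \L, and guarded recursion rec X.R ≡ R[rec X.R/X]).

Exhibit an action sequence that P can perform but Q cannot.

a

LTS(P): 3 reachable states
  s0 = rec X. a.a.(X + 0) | ··a··> s1
  s1 = a.((rec X. a.a.(X + 0)) + 0) | ··a··> s2
  s2 = (rec X. a.a.(X + 0)) + 0 | ··a··> s1
LTS(Q): 3 reachable states
  t0 = rec X. b.a.(X + 0) | ··b··> t1
  t1 = a.((rec X. b.a.(X + 0)) + 0) | ··a··> t2
  t2 = (rec X. b.a.(X + 0)) + 0 | ··b··> t1
Trace ⟨a⟩ through P, begin at {s0}:
  [1] a ⇒ {s1}
  — P admits the full trace.
Trace ⟨a⟩ through Q, begin at {t0}:
  [1] a ⇒ no successor for Q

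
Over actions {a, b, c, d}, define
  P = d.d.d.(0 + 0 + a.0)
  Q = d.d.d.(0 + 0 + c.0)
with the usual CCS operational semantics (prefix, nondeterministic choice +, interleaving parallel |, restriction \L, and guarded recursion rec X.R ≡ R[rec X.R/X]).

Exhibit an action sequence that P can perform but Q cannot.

P's transition system — 5 states:
  s0 = d.d.d.(0 + 0 + a.0) | =d=> s1
  s1 = d.d.(0 + 0 + a.0) | =d=> s2
  s2 = d.(0 + 0 + a.0) | =d=> s3
  s3 = 0 + 0 + a.0 | =a=> s4
  s4 = 0 | (no moves)
Q's transition system — 5 states:
  t0 = d.d.d.(0 + 0 + c.0) | =d=> t1
  t1 = d.d.(0 + 0 + c.0) | =d=> t2
  t2 = d.(0 + 0 + c.0) | =d=> t3
  t3 = 0 + 0 + c.0 | =c=> t4
  t4 = 0 | (no moves)
Trace ⟨ddda⟩ through P, begin at {s0}:
  [1] d ⇒ {s1}
  [2] d ⇒ {s2}
  [3] d ⇒ {s3}
  [4] a ⇒ {s4}
  — P admits the full trace.
Trace ⟨ddda⟩ through Q, begin at {t0}:
  [1] d ⇒ {t1}
  [2] d ⇒ {t2}
  [3] d ⇒ {t3}
  [4] a ⇒ no successor for Q

ddda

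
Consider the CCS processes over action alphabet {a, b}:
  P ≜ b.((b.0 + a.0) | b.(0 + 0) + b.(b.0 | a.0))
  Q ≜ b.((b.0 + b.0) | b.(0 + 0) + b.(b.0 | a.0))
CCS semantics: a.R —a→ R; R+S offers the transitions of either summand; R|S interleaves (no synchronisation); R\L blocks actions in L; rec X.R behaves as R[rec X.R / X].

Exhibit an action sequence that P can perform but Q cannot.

P's transition system — 9 states:
  p0 = b.((b.0 + a.0) | b.(0 + 0) + b.(b.0 | a.0)) → --b--▸ p1
  p1 = (b.0 + a.0) | b.(0 + 0) + b.(b.0 | a.0) → --a--▸ p2, --b--▸ p2, --b--▸ p3, --b--▸ p4
  p2 = 0 | b.(0 + 0) → --b--▸ p5
  p3 = (b.0 + a.0) | (0 + 0) → --a--▸ p5, --b--▸ p5
  p4 = b.0 | a.0 → --a--▸ p6, --b--▸ p7
  p5 = 0 | (0 + 0) → (no moves)
  p6 = b.0 | 0 → --b--▸ p8
  p7 = 0 | a.0 → --a--▸ p8
  p8 = 0 | 0 → (no moves)
Q's transition system — 9 states:
  q0 = b.((b.0 + b.0) | b.(0 + 0) + b.(b.0 | a.0)) → --b--▸ q1
  q1 = (b.0 + b.0) | b.(0 + 0) + b.(b.0 | a.0) → --b--▸ q2, --b--▸ q3, --b--▸ q4
  q2 = (b.0 + b.0) | (0 + 0) → --b--▸ q5
  q3 = 0 | b.(0 + 0) → --b--▸ q5
  q4 = b.0 | a.0 → --a--▸ q6, --b--▸ q7
  q5 = 0 | (0 + 0) → (no moves)
  q6 = b.0 | 0 → --b--▸ q8
  q7 = 0 | a.0 → --a--▸ q8
  q8 = 0 | 0 → (no moves)
Trace ⟨ba⟩ through P, begin at {p0}:
  step 1 (b): {p1}
  step 2 (a): {p2}
  — P admits the full trace.
Trace ⟨ba⟩ through Q, begin at {q0}:
  step 1 (b): {q1}
  step 2 (a): ∅  — Q cannot continue

ba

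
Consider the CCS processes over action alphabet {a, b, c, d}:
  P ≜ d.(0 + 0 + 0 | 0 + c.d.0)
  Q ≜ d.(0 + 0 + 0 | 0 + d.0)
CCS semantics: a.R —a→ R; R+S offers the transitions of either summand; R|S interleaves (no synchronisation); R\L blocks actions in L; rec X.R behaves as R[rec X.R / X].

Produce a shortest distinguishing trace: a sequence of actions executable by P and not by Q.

P's transition system — 4 states:
  s0 = d.(0 + 0 + 0 | 0 + c.d.0) :: —d→ s1
  s1 = 0 + 0 + 0 | 0 + c.d.0 :: —c→ s2
  s2 = d.0 :: —d→ s3
  s3 = 0 :: stopped
Q's transition system — 3 states:
  t0 = d.(0 + 0 + 0 | 0 + d.0) :: —d→ t1
  t1 = 0 + 0 + 0 | 0 + d.0 :: —d→ t2
  t2 = 0 :: stopped
Run σ = ⟨dc⟩ on P: start {s0}
  step 1 (d): {s1}
  step 2 (c): {s2}
  P completes σ.
Run σ = ⟨dc⟩ on Q: start {t0}
  step 1 (d): {t1}
  step 2 (c): no successor for Q

dc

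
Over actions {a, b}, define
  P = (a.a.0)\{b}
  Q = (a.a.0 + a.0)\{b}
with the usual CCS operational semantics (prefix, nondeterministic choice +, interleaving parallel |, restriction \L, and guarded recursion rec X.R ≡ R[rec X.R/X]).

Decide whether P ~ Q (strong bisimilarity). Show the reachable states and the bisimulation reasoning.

LTS(P): 3 reachable states
  p0 = (a.a.0)\{b} ⊢ --a--▸ p1
  p1 = (a.0)\{b} ⊢ --a--▸ p2
  p2 = 0\{b} ⊢ (no moves)
LTS(Q): 3 reachable states
  q0 = (a.a.0 + a.0)\{b} ⊢ --a--▸ q1, --a--▸ q2
  q1 = (a.0)\{b} ⊢ --a--▸ q2
  q2 = 0\{b} ⊢ (no moves)
Coarsest stable partition (strong bisimilarity classes):
  B0 = {p0}
  B1 = {p1, q1}
  B2 = {p2, q2}
  B3 = {q0}
p0 ∈ B0, q0 ∈ B3 → different blocks

not bisimilar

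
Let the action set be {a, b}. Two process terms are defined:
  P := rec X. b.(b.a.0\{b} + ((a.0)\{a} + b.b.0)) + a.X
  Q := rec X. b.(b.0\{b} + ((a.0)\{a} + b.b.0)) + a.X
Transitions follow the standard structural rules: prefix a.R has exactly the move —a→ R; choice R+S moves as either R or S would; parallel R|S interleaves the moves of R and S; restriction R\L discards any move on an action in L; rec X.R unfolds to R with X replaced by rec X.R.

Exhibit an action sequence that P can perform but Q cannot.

bba

P's transition system — 6 states:
  s0 = rec X. b.(b.a.0\{b} + ((a.0)\{a} + b.b.0)) + a.X | ··a··> s0, ··b··> s1
  s1 = b.a.0\{b} + ((a.0)\{a} + b.b.0) | ··b··> s2, ··b··> s3
  s2 = a.0\{b} | ··a··> s4
  s3 = b.0 | ··b··> s5
  s4 = 0\{b} | (no moves)
  s5 = 0 | (no moves)
Q's transition system — 5 states:
  t0 = rec X. b.(b.0\{b} + ((a.0)\{a} + b.b.0)) + a.X | ··a··> t0, ··b··> t1
  t1 = b.0\{b} + ((a.0)\{a} + b.b.0) | ··b··> t2, ··b··> t3
  t2 = 0\{b} | (no moves)
  t3 = b.0 | ··b··> t4
  t4 = 0 | (no moves)
Executing bba from P (initial set {s0}):
  [1] b ⇒ {s1}
  [2] b ⇒ {s2, s3}
  [3] a ⇒ {s4}
  ✓ P
Executing bba from Q (initial set {t0}):
  [1] b ⇒ {t1}
  [2] b ⇒ {t2, t3}
  [3] a ⇒ ∅  — Q cannot continue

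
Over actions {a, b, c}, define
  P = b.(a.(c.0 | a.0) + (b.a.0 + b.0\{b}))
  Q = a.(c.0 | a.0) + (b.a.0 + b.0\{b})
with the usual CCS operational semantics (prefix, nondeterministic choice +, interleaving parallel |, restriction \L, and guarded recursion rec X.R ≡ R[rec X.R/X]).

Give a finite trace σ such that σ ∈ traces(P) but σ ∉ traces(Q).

bb

Reachable graph of P (9 states):
  m0 = b.(a.(c.0 | a.0) + (b.a.0 + b.0\{b})) ⊢ =b=> m1
  m1 = a.(c.0 | a.0) + (b.a.0 + b.0\{b}) ⊢ =a=> m2, =b=> m3, =b=> m4
  m2 = c.0 | a.0 ⊢ =a=> m5, =c=> m6
  m3 = 0\{b} ⊢ stopped
  m4 = a.0 ⊢ =a=> m7
  m5 = c.0 | 0 ⊢ =c=> m8
  m6 = 0 | a.0 ⊢ =a=> m8
  m7 = 0 ⊢ stopped
  m8 = 0 | 0 ⊢ stopped
Reachable graph of Q (8 states):
  n0 = a.(c.0 | a.0) + (b.a.0 + b.0\{b}) ⊢ =a=> n1, =b=> n2, =b=> n3
  n1 = c.0 | a.0 ⊢ =a=> n4, =c=> n5
  n2 = 0\{b} ⊢ stopped
  n3 = a.0 ⊢ =a=> n6
  n4 = c.0 | 0 ⊢ =c=> n7
  n5 = 0 | a.0 ⊢ =a=> n7
  n6 = 0 ⊢ stopped
  n7 = 0 | 0 ⊢ stopped
Run σ = ⟨bb⟩ on P: start {m0}
  after b @ step 1: {m1}
  after b @ step 2: {m3, m4}
  — P admits the full trace.
Run σ = ⟨bb⟩ on Q: start {n0}
  after b @ step 1: {n2, n3}
  after b @ step 2: no successor for Q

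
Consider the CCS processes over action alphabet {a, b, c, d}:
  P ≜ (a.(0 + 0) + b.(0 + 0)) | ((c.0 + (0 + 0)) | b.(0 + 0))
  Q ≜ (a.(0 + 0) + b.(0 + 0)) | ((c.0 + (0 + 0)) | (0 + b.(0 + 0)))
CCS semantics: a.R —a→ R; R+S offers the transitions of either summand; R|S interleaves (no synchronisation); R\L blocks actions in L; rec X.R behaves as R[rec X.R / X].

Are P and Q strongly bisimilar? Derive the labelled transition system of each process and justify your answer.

bisimilar

LTS(P): 8 reachable states
  m0 = (a.(0 + 0) + b.(0 + 0)) | ((c.0 + (0 + 0)) | b.(0 + 0)) has moves =a=> m1, =b=> m1, =b=> m2, =c=> m3
  m1 = (0 + 0) | ((c.0 + (0 + 0)) | b.(0 + 0)) has moves =b=> m4, =c=> m5
  m2 = (a.(0 + 0) + b.(0 + 0)) | ((c.0 + (0 + 0)) | (0 + 0)) has moves =a=> m4, =b=> m4, =c=> m6
  m3 = (a.(0 + 0) + b.(0 + 0)) | (0 | b.(0 + 0)) has moves =a=> m5, =b=> m5, =b=> m6
  m4 = (0 + 0) | ((c.0 + (0 + 0)) | (0 + 0)) has moves =c=> m7
  m5 = (0 + 0) | (0 | b.(0 + 0)) has moves =b=> m7
  m6 = (a.(0 + 0) + b.(0 + 0)) | (0 | (0 + 0)) has moves =a=> m7, =b=> m7
  m7 = (0 + 0) | (0 | (0 + 0)) has moves stopped
LTS(Q): 8 reachable states
  n0 = (a.(0 + 0) + b.(0 + 0)) | ((c.0 + (0 + 0)) | (0 + b.(0 + 0))) has moves =a=> n1, =b=> n1, =b=> n2, =c=> n3
  n1 = (0 + 0) | ((c.0 + (0 + 0)) | (0 + b.(0 + 0))) has moves =b=> n4, =c=> n5
  n2 = (a.(0 + 0) + b.(0 + 0)) | ((c.0 + (0 + 0)) | (0 + 0)) has moves =a=> n4, =b=> n4, =c=> n6
  n3 = (a.(0 + 0) + b.(0 + 0)) | (0 | (0 + b.(0 + 0))) has moves =a=> n5, =b=> n5, =b=> n6
  n4 = (0 + 0) | ((c.0 + (0 + 0)) | (0 + 0)) has moves =c=> n7
  n5 = (0 + 0) | (0 | (0 + b.(0 + 0))) has moves =b=> n7
  n6 = (a.(0 + 0) + b.(0 + 0)) | (0 | (0 + 0)) has moves =a=> n7, =b=> n7
  n7 = (0 + 0) | (0 | (0 + 0)) has moves stopped
Bisimilarity quotient blocks:
  B0 = {m0, n0}
  B1 = {m1, n1}
  B2 = {m5, n5}
  B3 = {m7, n7}
  B4 = {m4, n4}
  B5 = {m2, n2}
  B6 = {m6, n6}
  B7 = {m3, n3}
m0 ∈ B0, n0 ∈ B0 → same block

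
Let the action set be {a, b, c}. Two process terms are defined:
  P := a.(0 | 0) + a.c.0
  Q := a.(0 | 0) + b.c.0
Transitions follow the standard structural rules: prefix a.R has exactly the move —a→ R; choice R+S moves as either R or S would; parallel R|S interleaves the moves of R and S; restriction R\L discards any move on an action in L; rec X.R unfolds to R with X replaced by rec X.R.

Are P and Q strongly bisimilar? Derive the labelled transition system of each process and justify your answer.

LTS(P): 4 reachable states
  p0 = a.(0 | 0) + a.c.0 → ··a··> p1, ··a··> p2
  p1 = 0 | 0 → ∅
  p2 = c.0 → ··c··> p3
  p3 = 0 → ∅
LTS(Q): 4 reachable states
  q0 = a.(0 | 0) + b.c.0 → ··a··> q1, ··b··> q2
  q1 = 0 | 0 → ∅
  q2 = c.0 → ··c··> q3
  q3 = 0 → ∅
Coarsest stable partition (strong bisimilarity classes):
  B0 = {p0}
  B1 = {p1, p3, q1, q3}
  B2 = {p2, q2}
  B3 = {q0}
p0 ∈ B0, q0 ∈ B3 → different blocks

NO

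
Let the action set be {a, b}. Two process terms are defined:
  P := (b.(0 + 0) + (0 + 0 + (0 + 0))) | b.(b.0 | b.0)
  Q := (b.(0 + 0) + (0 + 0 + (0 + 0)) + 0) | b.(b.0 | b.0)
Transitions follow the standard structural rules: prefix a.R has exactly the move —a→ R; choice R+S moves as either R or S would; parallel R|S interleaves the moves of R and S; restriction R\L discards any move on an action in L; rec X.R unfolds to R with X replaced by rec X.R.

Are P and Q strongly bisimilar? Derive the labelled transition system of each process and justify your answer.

Reachable graph of P (10 states):
  s0 = (b.(0 + 0) + (0 + 0 + (0 + 0))) | b.(b.0 | b.0) | --b--▸ s1, --b--▸ s2
  s1 = (0 + 0) | b.(b.0 | b.0) | --b--▸ s3
  s2 = (b.(0 + 0) + (0 + 0 + (0 + 0))) | (b.0 | b.0) | --b--▸ s3, --b--▸ s4, --b--▸ s5
  s3 = (0 + 0) | (b.0 | b.0) | --b--▸ s6, --b--▸ s7
  s4 = (b.(0 + 0) + (0 + 0 + (0 + 0))) | (0 | b.0) | --b--▸ s6, --b--▸ s8
  s5 = (b.(0 + 0) + (0 + 0 + (0 + 0))) | (b.0 | 0) | --b--▸ s7, --b--▸ s8
  s6 = (0 + 0) | (0 | b.0) | --b--▸ s9
  s7 = (0 + 0) | (b.0 | 0) | --b--▸ s9
  s8 = (b.(0 + 0) + (0 + 0 + (0 + 0))) | (0 | 0) | --b--▸ s9
  s9 = (0 + 0) | (0 | 0) | ∅
Reachable graph of Q (10 states):
  t0 = (b.(0 + 0) + (0 + 0 + (0 + 0)) + 0) | b.(b.0 | b.0) | --b--▸ t1, --b--▸ t2
  t1 = (0 + 0) | b.(b.0 | b.0) | --b--▸ t3
  t2 = (b.(0 + 0) + (0 + 0 + (0 + 0)) + 0) | (b.0 | b.0) | --b--▸ t3, --b--▸ t4, --b--▸ t5
  t3 = (0 + 0) | (b.0 | b.0) | --b--▸ t6, --b--▸ t7
  t4 = (b.(0 + 0) + (0 + 0 + (0 + 0)) + 0) | (0 | b.0) | --b--▸ t6, --b--▸ t8
  t5 = (b.(0 + 0) + (0 + 0 + (0 + 0)) + 0) | (b.0 | 0) | --b--▸ t7, --b--▸ t8
  t6 = (0 + 0) | (0 | b.0) | --b--▸ t9
  t7 = (0 + 0) | (b.0 | 0) | --b--▸ t9
  t8 = (b.(0 + 0) + (0 + 0 + (0 + 0)) + 0) | (0 | 0) | --b--▸ t9
  t9 = (0 + 0) | (0 | 0) | ∅
Coarsest stable partition (strong bisimilarity classes):
  B0 = {s0, t0}
  B1 = {s1, s2, t1, t2}
  B2 = {s3, s4, s5, t3, t4, t5}
  B3 = {s6, s7, s8, t6, t7, t8}
  B4 = {s9, t9}
s0 ∈ B0, t0 ∈ B0 → same block

P ~ Q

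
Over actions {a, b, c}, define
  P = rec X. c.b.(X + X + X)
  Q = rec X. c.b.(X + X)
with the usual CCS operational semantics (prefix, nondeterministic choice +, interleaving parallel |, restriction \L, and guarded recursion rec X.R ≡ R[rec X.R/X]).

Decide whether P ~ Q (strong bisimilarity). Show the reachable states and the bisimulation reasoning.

YES

Reachable graph of P (3 states):
  p0 = rec X. c.b.(X + X + X) has moves =c=> p1
  p1 = b.((rec X. c.b.(X + X + X)) + (rec X. c.b.(X + X + X)) + (rec X. c.b.(X + X + X))) has moves =b=> p2
  p2 = (rec X. c.b.(X + X + X)) + (rec X. c.b.(X + X + X)) + (rec X. c.b.(X + X + X)) has moves =c=> p1
Reachable graph of Q (3 states):
  q0 = rec X. c.b.(X + X) has moves =c=> q1
  q1 = b.((rec X. c.b.(X + X)) + (rec X. c.b.(X + X))) has moves =b=> q2
  q2 = (rec X. c.b.(X + X)) + (rec X. c.b.(X + X)) has moves =c=> q1
Coarsest stable partition (strong bisimilarity classes):
  B0 = {p0, p2, q0, q2}
  B1 = {p1, q1}
p0 ∈ B0, q0 ∈ B0 → same block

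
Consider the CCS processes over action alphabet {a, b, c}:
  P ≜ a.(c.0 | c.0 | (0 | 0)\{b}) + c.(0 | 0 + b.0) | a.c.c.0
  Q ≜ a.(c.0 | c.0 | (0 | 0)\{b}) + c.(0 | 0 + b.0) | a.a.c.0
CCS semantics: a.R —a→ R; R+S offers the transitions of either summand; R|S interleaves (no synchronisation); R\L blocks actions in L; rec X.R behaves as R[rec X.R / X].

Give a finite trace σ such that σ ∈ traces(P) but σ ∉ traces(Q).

Reachable graph of P (16 states):
  s0 = a.(c.0 | c.0 | (0 | 0)\{b}) + c.(0 | 0 + b.0) | a.c.c.0 has moves =a=> s1, =a=> s2, =c=> s3
  s1 = c.(0 | 0 + b.0) | c.c.0 has moves =c=> s4, =c=> s5
  s2 = c.0 | c.0 | (0 | 0)\{b} has moves =c=> s6, =c=> s7
  s3 = (0 | 0 + b.0) | a.c.c.0 has moves =a=> s4, =b=> s8
  s4 = (0 | 0 + b.0) | c.c.0 has moves =b=> s9, =c=> s10
  s5 = c.(0 | 0 + b.0) | c.0 has moves =c=> s10, =c=> s11
  s6 = 0 | c.0 | (0 | 0)\{b} has moves =c=> s12
  s7 = c.0 | 0 | (0 | 0)\{b} has moves =c=> s12
  s8 = 0 | a.c.c.0 has moves =a=> s9
  s9 = 0 | c.c.0 has moves =c=> s13
  s10 = (0 | 0 + b.0) | c.0 has moves =b=> s13, =c=> s14
  s11 = c.(0 | 0 + b.0) | 0 has moves =c=> s14
  s12 = 0 | 0 | (0 | 0)\{b} has moves ∅
  s13 = 0 | c.0 has moves =c=> s15
  s14 = (0 | 0 + b.0) | 0 has moves =b=> s15
  s15 = 0 | 0 has moves ∅
Reachable graph of Q (16 states):
  t0 = a.(c.0 | c.0 | (0 | 0)\{b}) + c.(0 | 0 + b.0) | a.a.c.0 has moves =a=> t1, =a=> t2, =c=> t3
  t1 = c.(0 | 0 + b.0) | a.c.0 has moves =a=> t4, =c=> t5
  t2 = c.0 | c.0 | (0 | 0)\{b} has moves =c=> t6, =c=> t7
  t3 = (0 | 0 + b.0) | a.a.c.0 has moves =a=> t5, =b=> t8
  t4 = c.(0 | 0 + b.0) | c.0 has moves =c=> t10, =c=> t9
  t5 = (0 | 0 + b.0) | a.c.0 has moves =a=> t9, =b=> t11
  t6 = 0 | c.0 | (0 | 0)\{b} has moves =c=> t12
  t7 = c.0 | 0 | (0 | 0)\{b} has moves =c=> t12
  t8 = 0 | a.a.c.0 has moves =a=> t11
  t9 = (0 | 0 + b.0) | c.0 has moves =b=> t13, =c=> t14
  t10 = c.(0 | 0 + b.0) | 0 has moves =c=> t14
  t11 = 0 | a.c.0 has moves =a=> t13
  t12 = 0 | 0 | (0 | 0)\{b} has moves ∅
  t13 = 0 | c.0 has moves =c=> t15
  t14 = (0 | 0 + b.0) | 0 has moves =b=> t15
  t15 = 0 | 0 has moves ∅
Executing cac from P (initial set {s0}):
  [1] c ⇒ {s3}
  [2] a ⇒ {s4}
  [3] c ⇒ {s10}
  ✓ P
Executing cac from Q (initial set {t0}):
  [1] c ⇒ {t3}
  [2] a ⇒ {t5}
  [3] c ⇒ ∅ (Q stuck)

cac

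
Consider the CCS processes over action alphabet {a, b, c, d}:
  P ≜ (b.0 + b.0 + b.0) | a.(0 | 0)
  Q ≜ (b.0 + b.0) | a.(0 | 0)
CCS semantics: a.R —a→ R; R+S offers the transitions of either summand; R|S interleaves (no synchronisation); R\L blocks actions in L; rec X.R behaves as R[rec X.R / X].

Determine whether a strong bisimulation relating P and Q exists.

bisimilar

LTS(P): 4 reachable states
  s0 = (b.0 + b.0 + b.0) | a.(0 | 0) → --a--▸ s1, --b--▸ s2
  s1 = (b.0 + b.0 + b.0) | (0 | 0) → --b--▸ s3
  s2 = 0 | a.(0 | 0) → --a--▸ s3
  s3 = 0 | (0 | 0) → (no moves)
LTS(Q): 4 reachable states
  t0 = (b.0 + b.0) | a.(0 | 0) → --a--▸ t1, --b--▸ t2
  t1 = (b.0 + b.0) | (0 | 0) → --b--▸ t3
  t2 = 0 | a.(0 | 0) → --a--▸ t3
  t3 = 0 | (0 | 0) → (no moves)
Partition-refinement fixed point:
  B0 = {s0, t0}
  B1 = {s1, t1}
  B2 = {s3, t3}
  B3 = {s2, t2}
s0 ∈ B0, t0 ∈ B0 → same block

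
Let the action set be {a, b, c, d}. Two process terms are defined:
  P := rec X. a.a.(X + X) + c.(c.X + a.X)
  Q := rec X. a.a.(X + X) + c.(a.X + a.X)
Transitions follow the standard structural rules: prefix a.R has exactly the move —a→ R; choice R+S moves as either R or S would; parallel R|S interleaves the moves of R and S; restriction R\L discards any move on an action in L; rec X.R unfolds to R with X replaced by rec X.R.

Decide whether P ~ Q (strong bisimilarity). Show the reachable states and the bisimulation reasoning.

P's transition system — 4 states:
  u0 = rec X. a.a.(X + X) + c.(c.X + a.X) | —a→ u1, —c→ u2
  u1 = a.((rec X. a.a.(X + X) + c.(c.X + a.X)) + (rec X. a.a.(X + X) + c.(c.X + a.X))) | —a→ u3
  u2 = c.(rec X. a.a.(X + X) + c.(c.X + a.X)) + a.(rec X. a.a.(X + X) + c.(c.X + a.X)) | —a→ u0, —c→ u0
  u3 = (rec X. a.a.(X + X) + c.(c.X + a.X)) + (rec X. a.a.(X + X) + c.(c.X + a.X)) | —a→ u1, —c→ u2
Q's transition system — 4 states:
  v0 = rec X. a.a.(X + X) + c.(a.X + a.X) | —a→ v1, —c→ v2
  v1 = a.((rec X. a.a.(X + X) + c.(a.X + a.X)) + (rec X. a.a.(X + X) + c.(a.X + a.X))) | —a→ v3
  v2 = a.(rec X. a.a.(X + X) + c.(a.X + a.X)) + a.(rec X. a.a.(X + X) + c.(a.X + a.X)) | —a→ v0
  v3 = (rec X. a.a.(X + X) + c.(a.X + a.X)) + (rec X. a.a.(X + X) + c.(a.X + a.X)) | —a→ v1, —c→ v2
Partition-refinement fixed point:
  B0 = {u0, u3}
  B1 = {u1}
  B2 = {u2}
  B3 = {v0, v3}
  B4 = {v1, v2}
u0 ∈ B0, v0 ∈ B3 → different blocks

NO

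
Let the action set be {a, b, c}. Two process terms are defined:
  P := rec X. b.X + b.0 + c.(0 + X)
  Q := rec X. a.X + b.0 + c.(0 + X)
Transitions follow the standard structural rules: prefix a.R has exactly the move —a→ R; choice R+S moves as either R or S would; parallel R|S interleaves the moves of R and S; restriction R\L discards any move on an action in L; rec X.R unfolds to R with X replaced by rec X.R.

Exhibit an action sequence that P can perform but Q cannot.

Reachable graph of P (3 states):
  p0 = rec X. b.X + b.0 + c.(0 + X) :: ··b··> p0, ··b··> p1, ··c··> p2
  p1 = 0 :: stopped
  p2 = 0 + (rec X. b.X + b.0 + c.(0 + X)) :: ··b··> p0, ··b··> p1, ··c··> p2
Reachable graph of Q (3 states):
  q0 = rec X. a.X + b.0 + c.(0 + X) :: ··a··> q0, ··b··> q1, ··c··> q2
  q1 = 0 :: stopped
  q2 = 0 + (rec X. a.X + b.0 + c.(0 + X)) :: ··a··> q0, ··b··> q1, ··c··> q2
Executing bb from P (initial set {p0}):
  step 1 (b): {p0, p1}
  step 2 (b): {p0, p1}
  — P admits the full trace.
Executing bb from Q (initial set {q0}):
  step 1 (b): {q1}
  step 2 (b): ∅ (Q stuck)

bb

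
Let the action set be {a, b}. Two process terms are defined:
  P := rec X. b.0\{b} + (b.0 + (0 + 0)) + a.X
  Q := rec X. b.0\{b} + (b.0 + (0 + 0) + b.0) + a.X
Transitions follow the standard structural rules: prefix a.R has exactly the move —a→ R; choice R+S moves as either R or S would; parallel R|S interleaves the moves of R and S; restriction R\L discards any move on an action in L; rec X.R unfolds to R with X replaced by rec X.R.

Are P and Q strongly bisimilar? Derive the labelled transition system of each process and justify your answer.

Reachable graph of P (3 states):
  u0 = rec X. b.0\{b} + (b.0 + (0 + 0)) + a.X has moves —a→ u0, —b→ u1, —b→ u2
  u1 = 0 has moves deadlocked
  u2 = 0\{b} has moves deadlocked
Reachable graph of Q (3 states):
  v0 = rec X. b.0\{b} + (b.0 + (0 + 0) + b.0) + a.X has moves —a→ v0, —b→ v1, —b→ v2
  v1 = 0 has moves deadlocked
  v2 = 0\{b} has moves deadlocked
Coarsest stable partition (strong bisimilarity classes):
  B0 = {u0, v0}
  B1 = {u1, u2, v1, v2}
u0 ∈ B0, v0 ∈ B0 → same block

YES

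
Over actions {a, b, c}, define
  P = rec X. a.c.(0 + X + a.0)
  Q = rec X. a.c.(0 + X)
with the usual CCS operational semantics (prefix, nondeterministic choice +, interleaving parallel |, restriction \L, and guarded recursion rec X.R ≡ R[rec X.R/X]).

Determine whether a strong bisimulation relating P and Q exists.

not bisimilar

Reachable graph of P (4 states):
  m0 = rec X. a.c.(0 + X + a.0) :: --a--▸ m1
  m1 = c.(0 + (rec X. a.c.(0 + X + a.0)) + a.0) :: --c--▸ m2
  m2 = 0 + (rec X. a.c.(0 + X + a.0)) + a.0 :: --a--▸ m1, --a--▸ m3
  m3 = 0 :: stopped
Reachable graph of Q (3 states):
  n0 = rec X. a.c.(0 + X) :: --a--▸ n1
  n1 = c.(0 + (rec X. a.c.(0 + X))) :: --c--▸ n2
  n2 = 0 + (rec X. a.c.(0 + X)) :: --a--▸ n1
Partition-refinement fixed point:
  B0 = {m0}
  B1 = {m1}
  B2 = {m2}
  B3 = {m3}
  B4 = {n0, n2}
  B5 = {n1}
m0 ∈ B0, n0 ∈ B4 → different blocks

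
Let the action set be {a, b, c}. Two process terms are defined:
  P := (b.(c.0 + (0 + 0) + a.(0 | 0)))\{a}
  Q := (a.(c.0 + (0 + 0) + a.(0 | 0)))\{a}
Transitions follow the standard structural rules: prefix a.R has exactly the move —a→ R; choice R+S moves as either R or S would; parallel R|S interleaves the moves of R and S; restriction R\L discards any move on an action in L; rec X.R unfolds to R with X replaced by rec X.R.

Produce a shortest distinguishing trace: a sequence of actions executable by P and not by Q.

b

Reachable graph of P (3 states):
  p0 = (b.(c.0 + (0 + 0) + a.(0 | 0)))\{a} → —b→ p1
  p1 = (c.0 + (0 + 0) + a.(0 | 0))\{a} → —c→ p2
  p2 = 0\{a} → (no moves)
Reachable graph of Q (1 states):
  q0 = (a.(c.0 + (0 + 0) + a.(0 | 0)))\{a} → (no moves)
Trace ⟨b⟩ through P, begin at {p0}:
  step 1 (b): {p1}
  P completes σ.
Trace ⟨b⟩ through Q, begin at {q0}:
  step 1 (b): no successor for Q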